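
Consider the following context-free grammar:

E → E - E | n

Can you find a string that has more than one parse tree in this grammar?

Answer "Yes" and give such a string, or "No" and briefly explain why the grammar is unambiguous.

Yes - the string 'n - n - n' has two distinct parse trees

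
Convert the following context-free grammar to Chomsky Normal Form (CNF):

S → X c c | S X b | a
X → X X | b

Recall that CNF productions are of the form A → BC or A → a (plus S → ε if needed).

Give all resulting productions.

TC → c; TB → b; S → a; X → b; S → X X0; X0 → TC TC; S → S X1; X1 → X TB; X → X X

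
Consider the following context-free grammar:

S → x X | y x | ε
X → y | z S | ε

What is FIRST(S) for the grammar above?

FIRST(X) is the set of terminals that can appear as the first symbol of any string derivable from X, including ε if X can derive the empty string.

We compute FIRST(S) using the standard algorithm.
FIRST(S) = {x, y, ε}
FIRST(X) = {y, z, ε}
Therefore, FIRST(S) = {x, y, ε}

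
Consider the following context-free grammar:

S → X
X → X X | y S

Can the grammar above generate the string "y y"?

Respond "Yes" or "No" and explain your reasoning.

No - no valid derivation exists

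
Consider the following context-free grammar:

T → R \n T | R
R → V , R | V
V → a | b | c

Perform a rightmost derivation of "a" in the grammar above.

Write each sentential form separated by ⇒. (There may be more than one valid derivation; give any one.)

T ⇒ R ⇒ V ⇒ a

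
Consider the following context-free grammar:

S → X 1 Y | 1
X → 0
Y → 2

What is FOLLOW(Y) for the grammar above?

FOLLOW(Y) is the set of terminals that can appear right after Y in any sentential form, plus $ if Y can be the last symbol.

We compute FOLLOW(Y) using the standard algorithm.
FOLLOW(S) starts with {$}.
FIRST(S) = {0, 1}
FIRST(X) = {0}
FIRST(Y) = {2}
FOLLOW(S) = {$}
FOLLOW(X) = {1}
FOLLOW(Y) = {$}
Therefore, FOLLOW(Y) = {$}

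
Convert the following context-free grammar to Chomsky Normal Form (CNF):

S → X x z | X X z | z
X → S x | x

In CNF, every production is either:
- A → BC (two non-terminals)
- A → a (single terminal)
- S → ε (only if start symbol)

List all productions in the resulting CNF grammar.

TX → x; TZ → z; S → z; X → x; S → X X0; X0 → TX TZ; S → X X1; X1 → X TZ; X → S TX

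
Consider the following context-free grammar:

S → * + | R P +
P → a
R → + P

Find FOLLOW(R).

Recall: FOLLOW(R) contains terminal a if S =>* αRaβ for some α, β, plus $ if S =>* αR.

We compute FOLLOW(R) using the standard algorithm.
FOLLOW(S) starts with {$}.
FIRST(P) = {a}
FIRST(R) = {+}
FIRST(S) = {*, +}
FOLLOW(P) = {+, a}
FOLLOW(R) = {a}
FOLLOW(S) = {$}
Therefore, FOLLOW(R) = {a}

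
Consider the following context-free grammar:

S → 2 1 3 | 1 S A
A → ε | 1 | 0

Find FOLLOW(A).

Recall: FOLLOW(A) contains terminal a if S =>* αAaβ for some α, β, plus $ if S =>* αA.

We compute FOLLOW(A) using the standard algorithm.
FOLLOW(S) starts with {$}.
FIRST(A) = {0, 1, ε}
FIRST(S) = {1, 2}
FOLLOW(A) = {$, 0, 1}
FOLLOW(S) = {$, 0, 1}
Therefore, FOLLOW(A) = {$, 0, 1}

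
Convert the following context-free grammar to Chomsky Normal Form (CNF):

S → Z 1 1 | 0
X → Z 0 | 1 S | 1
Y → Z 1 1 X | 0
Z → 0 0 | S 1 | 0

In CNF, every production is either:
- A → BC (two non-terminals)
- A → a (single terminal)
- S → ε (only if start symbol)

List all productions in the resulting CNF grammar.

T1 → 1; S → 0; T0 → 0; X → 1; Y → 0; Z → 0; S → Z X0; X0 → T1 T1; X → Z T0; X → T1 S; Y → Z X1; X1 → T1 X2; X2 → T1 X; Z → T0 T0; Z → S T1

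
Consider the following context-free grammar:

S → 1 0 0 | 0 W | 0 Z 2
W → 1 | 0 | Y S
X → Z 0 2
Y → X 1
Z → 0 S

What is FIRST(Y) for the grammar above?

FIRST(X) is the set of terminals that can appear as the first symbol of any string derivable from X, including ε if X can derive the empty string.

We compute FIRST(Y) using the standard algorithm.
FIRST(S) = {0, 1}
FIRST(W) = {0, 1}
FIRST(X) = {0}
FIRST(Y) = {0}
FIRST(Z) = {0}
Therefore, FIRST(Y) = {0}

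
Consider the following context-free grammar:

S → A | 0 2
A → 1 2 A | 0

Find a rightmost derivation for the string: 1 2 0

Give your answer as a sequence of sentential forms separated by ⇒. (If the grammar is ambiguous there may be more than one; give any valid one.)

S ⇒ A ⇒ 1 2 A ⇒ 1 2 0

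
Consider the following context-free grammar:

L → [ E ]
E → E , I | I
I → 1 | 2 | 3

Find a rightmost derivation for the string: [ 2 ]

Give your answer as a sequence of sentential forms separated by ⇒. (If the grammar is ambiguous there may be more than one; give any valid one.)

L ⇒ [ E ] ⇒ [ I ] ⇒ [ 2 ]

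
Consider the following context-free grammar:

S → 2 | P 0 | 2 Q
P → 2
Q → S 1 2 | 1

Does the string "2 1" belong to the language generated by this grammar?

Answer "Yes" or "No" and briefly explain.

Yes - a valid derivation exists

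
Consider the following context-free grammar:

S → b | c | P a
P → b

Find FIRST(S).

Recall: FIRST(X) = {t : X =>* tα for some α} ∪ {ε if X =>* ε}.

We compute FIRST(S) using the standard algorithm.
FIRST(P) = {b}
FIRST(S) = {b, c}
Therefore, FIRST(S) = {b, c}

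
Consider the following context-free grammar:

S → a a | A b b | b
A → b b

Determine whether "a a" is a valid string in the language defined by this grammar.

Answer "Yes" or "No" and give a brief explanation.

Yes - a valid derivation exists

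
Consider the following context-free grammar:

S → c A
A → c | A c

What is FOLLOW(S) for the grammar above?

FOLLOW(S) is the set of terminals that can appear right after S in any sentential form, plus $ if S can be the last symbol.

We compute FOLLOW(S) using the standard algorithm.
FOLLOW(S) starts with {$}.
FIRST(A) = {c}
FIRST(S) = {c}
FOLLOW(A) = {$, c}
FOLLOW(S) = {$}
Therefore, FOLLOW(S) = {$}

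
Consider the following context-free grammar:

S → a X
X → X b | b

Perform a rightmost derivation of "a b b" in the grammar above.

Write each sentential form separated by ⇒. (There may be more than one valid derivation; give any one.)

S ⇒ a X ⇒ a X b ⇒ a b b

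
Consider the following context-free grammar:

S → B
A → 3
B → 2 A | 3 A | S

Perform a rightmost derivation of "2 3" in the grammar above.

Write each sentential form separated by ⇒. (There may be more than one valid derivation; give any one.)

S ⇒ B ⇒ 2 A ⇒ 2 3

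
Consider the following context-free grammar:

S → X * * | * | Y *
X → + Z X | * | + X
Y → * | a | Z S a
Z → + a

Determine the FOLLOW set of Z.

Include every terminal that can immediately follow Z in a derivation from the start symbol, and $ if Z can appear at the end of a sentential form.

We compute FOLLOW(Z) using the standard algorithm.
FOLLOW(S) starts with {$}.
FIRST(S) = {*, +, a}
FIRST(X) = {*, +}
FIRST(Y) = {*, +, a}
FIRST(Z) = {+}
FOLLOW(S) = {$, a}
FOLLOW(X) = {*}
FOLLOW(Y) = {*}
FOLLOW(Z) = {*, +, a}
Therefore, FOLLOW(Z) = {*, +, a}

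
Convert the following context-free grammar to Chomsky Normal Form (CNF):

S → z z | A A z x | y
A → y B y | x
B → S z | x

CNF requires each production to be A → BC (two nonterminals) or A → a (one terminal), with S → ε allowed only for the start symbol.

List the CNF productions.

TZ → z; TX → x; S → y; TY → y; A → x; B → x; S → TZ TZ; S → A X0; X0 → A X1; X1 → TZ TX; A → TY X2; X2 → B TY; B → S TZ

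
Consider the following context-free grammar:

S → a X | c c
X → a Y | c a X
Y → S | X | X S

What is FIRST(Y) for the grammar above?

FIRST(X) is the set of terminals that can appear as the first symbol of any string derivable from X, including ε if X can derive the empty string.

We compute FIRST(Y) using the standard algorithm.
FIRST(S) = {a, c}
FIRST(X) = {a, c}
FIRST(Y) = {a, c}
Therefore, FIRST(Y) = {a, c}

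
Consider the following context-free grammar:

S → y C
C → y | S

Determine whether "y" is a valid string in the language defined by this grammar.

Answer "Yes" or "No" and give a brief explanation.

No - no valid derivation exists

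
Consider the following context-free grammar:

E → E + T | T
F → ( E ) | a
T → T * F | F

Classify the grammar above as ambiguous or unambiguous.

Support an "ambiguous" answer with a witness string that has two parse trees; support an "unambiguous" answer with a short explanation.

Unambiguous - every string in the language has a unique parse tree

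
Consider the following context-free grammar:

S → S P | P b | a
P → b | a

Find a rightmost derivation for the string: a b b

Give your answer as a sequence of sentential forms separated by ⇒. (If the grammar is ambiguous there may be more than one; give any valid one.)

S ⇒ S P ⇒ S b ⇒ P b b ⇒ a b b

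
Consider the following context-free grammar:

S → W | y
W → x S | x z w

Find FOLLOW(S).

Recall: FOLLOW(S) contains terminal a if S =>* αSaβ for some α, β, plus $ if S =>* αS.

We compute FOLLOW(S) using the standard algorithm.
FOLLOW(S) starts with {$}.
FIRST(S) = {x, y}
FIRST(W) = {x}
FOLLOW(S) = {$}
FOLLOW(W) = {$}
Therefore, FOLLOW(S) = {$}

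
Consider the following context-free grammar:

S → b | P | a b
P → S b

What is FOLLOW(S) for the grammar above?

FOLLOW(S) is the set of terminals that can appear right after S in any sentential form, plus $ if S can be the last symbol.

We compute FOLLOW(S) using the standard algorithm.
FOLLOW(S) starts with {$}.
FIRST(P) = {a, b}
FIRST(S) = {a, b}
FOLLOW(P) = {$, b}
FOLLOW(S) = {$, b}
Therefore, FOLLOW(S) = {$, b}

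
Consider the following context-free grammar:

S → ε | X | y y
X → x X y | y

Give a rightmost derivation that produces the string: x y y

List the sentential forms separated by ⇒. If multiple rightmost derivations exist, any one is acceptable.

S ⇒ X ⇒ x X y ⇒ x y y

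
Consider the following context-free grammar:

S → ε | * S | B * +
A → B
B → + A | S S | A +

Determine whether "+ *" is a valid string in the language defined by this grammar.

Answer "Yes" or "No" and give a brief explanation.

No - no valid derivation exists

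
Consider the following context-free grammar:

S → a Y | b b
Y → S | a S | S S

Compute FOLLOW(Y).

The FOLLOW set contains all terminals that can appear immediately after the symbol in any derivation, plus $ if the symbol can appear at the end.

We compute FOLLOW(Y) using the standard algorithm.
FOLLOW(S) starts with {$}.
FIRST(S) = {a, b}
FIRST(Y) = {a, b}
FOLLOW(S) = {$, a, b}
FOLLOW(Y) = {$, a, b}
Therefore, FOLLOW(Y) = {$, a, b}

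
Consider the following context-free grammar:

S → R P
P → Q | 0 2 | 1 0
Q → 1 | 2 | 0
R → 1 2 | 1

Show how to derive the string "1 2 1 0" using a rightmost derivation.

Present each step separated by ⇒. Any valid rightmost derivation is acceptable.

S ⇒ R P ⇒ R 1 0 ⇒ 1 2 1 0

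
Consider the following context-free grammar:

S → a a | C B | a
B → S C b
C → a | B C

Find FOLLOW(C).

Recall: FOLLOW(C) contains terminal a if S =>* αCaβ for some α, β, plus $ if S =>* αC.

We compute FOLLOW(C) using the standard algorithm.
FOLLOW(S) starts with {$}.
FIRST(B) = {a}
FIRST(C) = {a}
FIRST(S) = {a}
FOLLOW(B) = {$, a}
FOLLOW(C) = {a, b}
FOLLOW(S) = {$, a}
Therefore, FOLLOW(C) = {a, b}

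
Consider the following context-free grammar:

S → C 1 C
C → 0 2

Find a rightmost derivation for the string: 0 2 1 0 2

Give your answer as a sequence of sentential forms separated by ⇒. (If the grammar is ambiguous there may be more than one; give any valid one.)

S ⇒ C 1 C ⇒ C 1 0 2 ⇒ 0 2 1 0 2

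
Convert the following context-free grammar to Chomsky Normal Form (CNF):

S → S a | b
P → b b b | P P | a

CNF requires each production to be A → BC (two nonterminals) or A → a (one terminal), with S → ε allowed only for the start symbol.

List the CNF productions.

TA → a; S → b; TB → b; P → a; S → S TA; P → TB X0; X0 → TB TB; P → P P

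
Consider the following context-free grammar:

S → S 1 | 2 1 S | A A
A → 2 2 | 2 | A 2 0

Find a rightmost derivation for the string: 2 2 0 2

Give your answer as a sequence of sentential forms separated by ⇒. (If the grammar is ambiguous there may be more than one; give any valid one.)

S ⇒ A A ⇒ A 2 ⇒ A 2 0 2 ⇒ 2 2 0 2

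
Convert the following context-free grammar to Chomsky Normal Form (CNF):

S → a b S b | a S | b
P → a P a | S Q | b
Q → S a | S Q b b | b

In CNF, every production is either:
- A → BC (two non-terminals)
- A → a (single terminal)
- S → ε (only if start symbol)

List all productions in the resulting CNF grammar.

TA → a; TB → b; S → b; P → b; Q → b; S → TA X0; X0 → TB X1; X1 → S TB; S → TA S; P → TA X2; X2 → P TA; P → S Q; Q → S TA; Q → S X3; X3 → Q X4; X4 → TB TB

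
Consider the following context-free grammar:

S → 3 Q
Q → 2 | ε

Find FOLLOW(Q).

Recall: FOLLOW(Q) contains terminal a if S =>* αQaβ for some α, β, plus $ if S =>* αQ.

We compute FOLLOW(Q) using the standard algorithm.
FOLLOW(S) starts with {$}.
FIRST(Q) = {2, ε}
FIRST(S) = {3}
FOLLOW(Q) = {$}
FOLLOW(S) = {$}
Therefore, FOLLOW(Q) = {$}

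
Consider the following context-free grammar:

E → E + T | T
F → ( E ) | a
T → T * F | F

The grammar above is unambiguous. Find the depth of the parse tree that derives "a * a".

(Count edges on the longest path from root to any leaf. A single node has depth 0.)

4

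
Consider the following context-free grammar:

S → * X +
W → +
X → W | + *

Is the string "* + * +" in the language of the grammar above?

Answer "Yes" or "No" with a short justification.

Yes - a valid derivation exists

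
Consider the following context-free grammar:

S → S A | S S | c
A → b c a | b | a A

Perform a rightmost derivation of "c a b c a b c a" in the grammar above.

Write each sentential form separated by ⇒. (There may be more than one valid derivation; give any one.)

S ⇒ S A ⇒ S b c a ⇒ S A b c a ⇒ S a A b c a ⇒ S a b c a b c a ⇒ c a b c a b c a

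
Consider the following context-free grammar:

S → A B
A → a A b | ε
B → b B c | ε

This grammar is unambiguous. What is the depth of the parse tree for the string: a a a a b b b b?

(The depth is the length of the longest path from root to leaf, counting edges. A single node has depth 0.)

6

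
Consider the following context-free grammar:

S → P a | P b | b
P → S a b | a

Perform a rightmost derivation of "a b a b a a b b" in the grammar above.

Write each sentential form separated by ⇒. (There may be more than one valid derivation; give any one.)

S ⇒ P b ⇒ S a b b ⇒ P a a b b ⇒ S a b a a b b ⇒ P b a b a a b b ⇒ a b a b a a b b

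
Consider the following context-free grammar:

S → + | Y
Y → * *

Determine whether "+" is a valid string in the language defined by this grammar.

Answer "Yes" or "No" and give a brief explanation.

Yes - a valid derivation exists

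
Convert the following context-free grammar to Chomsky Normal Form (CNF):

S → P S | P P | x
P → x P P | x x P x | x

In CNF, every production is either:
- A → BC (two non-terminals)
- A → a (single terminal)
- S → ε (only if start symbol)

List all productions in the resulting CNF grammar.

S → x; TX → x; P → x; S → P S; S → P P; P → TX X0; X0 → P P; P → TX X1; X1 → TX X2; X2 → P TX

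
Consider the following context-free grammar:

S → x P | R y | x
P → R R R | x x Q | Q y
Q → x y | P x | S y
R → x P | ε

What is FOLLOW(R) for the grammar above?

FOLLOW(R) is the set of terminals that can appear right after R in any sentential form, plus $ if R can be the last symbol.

We compute FOLLOW(R) using the standard algorithm.
FOLLOW(S) starts with {$}.
FIRST(P) = {x, y, ε}
FIRST(Q) = {x, y}
FIRST(R) = {x, ε}
FIRST(S) = {x, y}
FOLLOW(P) = {$, x, y}
FOLLOW(Q) = {$, x, y}
FOLLOW(R) = {$, x, y}
FOLLOW(S) = {$, y}
Therefore, FOLLOW(R) = {$, x, y}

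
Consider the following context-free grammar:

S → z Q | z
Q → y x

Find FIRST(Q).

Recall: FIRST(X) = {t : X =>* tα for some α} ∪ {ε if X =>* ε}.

We compute FIRST(Q) using the standard algorithm.
FIRST(Q) = {y}
FIRST(S) = {z}
Therefore, FIRST(Q) = {y}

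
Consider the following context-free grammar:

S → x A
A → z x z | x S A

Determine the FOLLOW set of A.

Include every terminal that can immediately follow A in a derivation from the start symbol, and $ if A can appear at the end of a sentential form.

We compute FOLLOW(A) using the standard algorithm.
FOLLOW(S) starts with {$}.
FIRST(A) = {x, z}
FIRST(S) = {x}
FOLLOW(A) = {$, x, z}
FOLLOW(S) = {$, x, z}
Therefore, FOLLOW(A) = {$, x, z}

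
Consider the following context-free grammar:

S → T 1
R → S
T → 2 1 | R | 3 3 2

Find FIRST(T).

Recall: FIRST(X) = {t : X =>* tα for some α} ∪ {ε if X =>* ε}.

We compute FIRST(T) using the standard algorithm.
FIRST(R) = {2, 3}
FIRST(S) = {2, 3}
FIRST(T) = {2, 3}
Therefore, FIRST(T) = {2, 3}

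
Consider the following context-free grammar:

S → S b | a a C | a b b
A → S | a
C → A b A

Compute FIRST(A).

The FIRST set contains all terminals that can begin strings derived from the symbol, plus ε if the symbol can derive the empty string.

We compute FIRST(A) using the standard algorithm.
FIRST(A) = {a}
FIRST(C) = {a}
FIRST(S) = {a}
Therefore, FIRST(A) = {a}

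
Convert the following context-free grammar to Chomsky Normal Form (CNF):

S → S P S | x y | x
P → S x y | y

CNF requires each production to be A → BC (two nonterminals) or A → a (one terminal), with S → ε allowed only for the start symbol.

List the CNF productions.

TX → x; TY → y; S → x; P → y; S → S X0; X0 → P S; S → TX TY; P → S X1; X1 → TX TY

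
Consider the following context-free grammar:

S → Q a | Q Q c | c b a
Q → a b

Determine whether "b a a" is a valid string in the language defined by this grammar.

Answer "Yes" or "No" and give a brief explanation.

No - no valid derivation exists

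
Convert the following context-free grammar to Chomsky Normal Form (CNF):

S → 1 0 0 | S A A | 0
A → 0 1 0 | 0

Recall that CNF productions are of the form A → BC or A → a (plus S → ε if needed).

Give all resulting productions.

T1 → 1; T0 → 0; S → 0; A → 0; S → T1 X0; X0 → T0 T0; S → S X1; X1 → A A; A → T0 X2; X2 → T1 T0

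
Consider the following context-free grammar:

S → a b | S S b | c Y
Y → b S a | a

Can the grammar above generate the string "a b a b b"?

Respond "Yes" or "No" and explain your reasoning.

Yes - a valid derivation exists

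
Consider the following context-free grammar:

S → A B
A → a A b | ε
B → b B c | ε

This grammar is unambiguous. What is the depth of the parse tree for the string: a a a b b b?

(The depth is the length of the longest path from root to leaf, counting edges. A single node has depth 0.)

5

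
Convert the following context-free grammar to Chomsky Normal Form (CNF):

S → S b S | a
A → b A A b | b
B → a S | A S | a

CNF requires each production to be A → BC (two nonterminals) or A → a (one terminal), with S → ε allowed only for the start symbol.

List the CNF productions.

TB → b; S → a; A → b; TA → a; B → a; S → S X0; X0 → TB S; A → TB X1; X1 → A X2; X2 → A TB; B → TA S; B → A S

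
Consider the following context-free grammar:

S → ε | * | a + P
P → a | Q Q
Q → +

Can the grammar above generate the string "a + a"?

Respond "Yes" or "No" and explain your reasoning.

Yes - a valid derivation exists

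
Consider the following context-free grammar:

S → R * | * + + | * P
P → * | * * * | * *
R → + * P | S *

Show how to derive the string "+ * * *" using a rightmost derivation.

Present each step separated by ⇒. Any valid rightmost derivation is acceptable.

S ⇒ R * ⇒ + * P * ⇒ + * * *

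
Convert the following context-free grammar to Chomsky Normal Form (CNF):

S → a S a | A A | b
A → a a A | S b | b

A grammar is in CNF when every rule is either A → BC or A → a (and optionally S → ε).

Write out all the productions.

TA → a; S → b; TB → b; A → b; S → TA X0; X0 → S TA; S → A A; A → TA X1; X1 → TA A; A → S TB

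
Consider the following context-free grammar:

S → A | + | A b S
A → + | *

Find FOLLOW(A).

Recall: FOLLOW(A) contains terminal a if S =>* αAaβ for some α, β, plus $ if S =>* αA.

We compute FOLLOW(A) using the standard algorithm.
FOLLOW(S) starts with {$}.
FIRST(A) = {*, +}
FIRST(S) = {*, +}
FOLLOW(A) = {$, b}
FOLLOW(S) = {$}
Therefore, FOLLOW(A) = {$, b}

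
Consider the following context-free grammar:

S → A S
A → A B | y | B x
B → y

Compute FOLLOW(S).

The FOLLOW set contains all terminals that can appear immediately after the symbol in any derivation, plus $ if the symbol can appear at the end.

We compute FOLLOW(S) using the standard algorithm.
FOLLOW(S) starts with {$}.
FIRST(A) = {y}
FIRST(B) = {y}
FIRST(S) = {y}
FOLLOW(A) = {y}
FOLLOW(B) = {x, y}
FOLLOW(S) = {$}
Therefore, FOLLOW(S) = {$}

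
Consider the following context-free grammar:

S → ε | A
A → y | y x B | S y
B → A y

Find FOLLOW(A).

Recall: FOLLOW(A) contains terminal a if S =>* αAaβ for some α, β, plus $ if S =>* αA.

We compute FOLLOW(A) using the standard algorithm.
FOLLOW(S) starts with {$}.
FIRST(A) = {y}
FIRST(B) = {y}
FIRST(S) = {y, ε}
FOLLOW(A) = {$, y}
FOLLOW(B) = {$, y}
FOLLOW(S) = {$, y}
Therefore, FOLLOW(A) = {$, y}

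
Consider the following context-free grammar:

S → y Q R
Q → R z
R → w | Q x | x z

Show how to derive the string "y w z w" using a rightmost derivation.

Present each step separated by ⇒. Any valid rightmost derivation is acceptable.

S ⇒ y Q R ⇒ y Q w ⇒ y R z w ⇒ y w z w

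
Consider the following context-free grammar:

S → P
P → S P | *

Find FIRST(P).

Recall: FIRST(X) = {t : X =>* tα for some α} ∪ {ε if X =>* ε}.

We compute FIRST(P) using the standard algorithm.
FIRST(P) = {*}
FIRST(S) = {*}
Therefore, FIRST(P) = {*}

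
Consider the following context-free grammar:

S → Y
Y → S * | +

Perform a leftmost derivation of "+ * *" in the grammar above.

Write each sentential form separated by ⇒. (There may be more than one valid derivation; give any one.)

S ⇒ Y ⇒ S * ⇒ Y * ⇒ S * * ⇒ Y * * ⇒ + * *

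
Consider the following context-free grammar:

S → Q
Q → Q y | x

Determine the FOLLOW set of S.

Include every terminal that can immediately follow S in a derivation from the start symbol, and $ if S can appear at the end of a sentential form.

We compute FOLLOW(S) using the standard algorithm.
FOLLOW(S) starts with {$}.
FIRST(Q) = {x}
FIRST(S) = {x}
FOLLOW(Q) = {$, y}
FOLLOW(S) = {$}
Therefore, FOLLOW(S) = {$}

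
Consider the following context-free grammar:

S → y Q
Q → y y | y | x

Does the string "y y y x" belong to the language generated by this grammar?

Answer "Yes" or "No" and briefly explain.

No - no valid derivation exists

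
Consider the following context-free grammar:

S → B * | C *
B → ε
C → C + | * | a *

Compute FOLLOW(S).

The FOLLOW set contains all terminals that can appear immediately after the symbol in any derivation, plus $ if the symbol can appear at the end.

We compute FOLLOW(S) using the standard algorithm.
FOLLOW(S) starts with {$}.
FIRST(B) = {ε}
FIRST(C) = {*, a}
FIRST(S) = {*, a}
FOLLOW(B) = {*}
FOLLOW(C) = {*, +}
FOLLOW(S) = {$}
Therefore, FOLLOW(S) = {$}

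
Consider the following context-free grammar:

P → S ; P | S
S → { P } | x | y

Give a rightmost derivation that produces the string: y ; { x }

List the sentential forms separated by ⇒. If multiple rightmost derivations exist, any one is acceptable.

P ⇒ S ; P ⇒ S ; S ⇒ S ; { P } ⇒ S ; { S } ⇒ S ; { x } ⇒ y ; { x }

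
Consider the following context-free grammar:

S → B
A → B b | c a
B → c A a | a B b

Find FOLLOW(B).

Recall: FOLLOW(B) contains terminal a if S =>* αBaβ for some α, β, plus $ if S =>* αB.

We compute FOLLOW(B) using the standard algorithm.
FOLLOW(S) starts with {$}.
FIRST(A) = {a, c}
FIRST(B) = {a, c}
FIRST(S) = {a, c}
FOLLOW(A) = {a}
FOLLOW(B) = {$, b}
FOLLOW(S) = {$}
Therefore, FOLLOW(B) = {$, b}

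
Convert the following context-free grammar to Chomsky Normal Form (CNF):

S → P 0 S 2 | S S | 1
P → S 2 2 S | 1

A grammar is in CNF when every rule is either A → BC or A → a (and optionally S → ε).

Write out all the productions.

T0 → 0; T2 → 2; S → 1; P → 1; S → P X0; X0 → T0 X1; X1 → S T2; S → S S; P → S X2; X2 → T2 X3; X3 → T2 S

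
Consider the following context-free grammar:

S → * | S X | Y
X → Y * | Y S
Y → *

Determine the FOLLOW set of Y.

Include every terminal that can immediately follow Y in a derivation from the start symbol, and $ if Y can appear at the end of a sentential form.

We compute FOLLOW(Y) using the standard algorithm.
FOLLOW(S) starts with {$}.
FIRST(S) = {*}
FIRST(X) = {*}
FIRST(Y) = {*}
FOLLOW(S) = {$, *}
FOLLOW(X) = {$, *}
FOLLOW(Y) = {$, *}
Therefore, FOLLOW(Y) = {$, *}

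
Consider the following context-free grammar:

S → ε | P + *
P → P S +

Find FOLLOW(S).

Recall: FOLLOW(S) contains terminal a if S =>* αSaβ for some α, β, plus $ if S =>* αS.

We compute FOLLOW(S) using the standard algorithm.
FOLLOW(S) starts with {$}.
FIRST(P) = {}
FIRST(S) = {ε}
FOLLOW(P) = {+}
FOLLOW(S) = {$, +}
Therefore, FOLLOW(S) = {$, +}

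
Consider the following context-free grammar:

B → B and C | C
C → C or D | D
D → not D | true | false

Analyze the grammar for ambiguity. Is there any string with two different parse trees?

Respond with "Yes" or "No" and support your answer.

No - the grammar is unambiguous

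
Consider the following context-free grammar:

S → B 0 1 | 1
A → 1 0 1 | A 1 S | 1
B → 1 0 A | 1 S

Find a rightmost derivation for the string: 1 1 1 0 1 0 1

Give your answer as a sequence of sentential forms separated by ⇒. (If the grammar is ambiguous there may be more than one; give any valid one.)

S ⇒ B 0 1 ⇒ 1 S 0 1 ⇒ 1 B 0 1 0 1 ⇒ 1 1 S 0 1 0 1 ⇒ 1 1 1 0 1 0 1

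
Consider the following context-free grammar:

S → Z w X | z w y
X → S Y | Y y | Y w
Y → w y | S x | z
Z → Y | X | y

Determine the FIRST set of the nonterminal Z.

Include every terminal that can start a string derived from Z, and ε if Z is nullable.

We compute FIRST(Z) using the standard algorithm.
FIRST(S) = {w, y, z}
FIRST(X) = {w, y, z}
FIRST(Y) = {w, y, z}
FIRST(Z) = {w, y, z}
Therefore, FIRST(Z) = {w, y, z}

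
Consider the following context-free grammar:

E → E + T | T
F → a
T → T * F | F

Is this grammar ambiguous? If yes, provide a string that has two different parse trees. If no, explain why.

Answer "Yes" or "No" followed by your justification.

No - the grammar is unambiguous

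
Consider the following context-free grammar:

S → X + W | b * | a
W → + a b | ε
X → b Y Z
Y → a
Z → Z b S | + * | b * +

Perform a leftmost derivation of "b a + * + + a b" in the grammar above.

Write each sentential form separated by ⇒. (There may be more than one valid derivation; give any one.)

S ⇒ X + W ⇒ b Y Z + W ⇒ b a Z + W ⇒ b a + * + W ⇒ b a + * + + a b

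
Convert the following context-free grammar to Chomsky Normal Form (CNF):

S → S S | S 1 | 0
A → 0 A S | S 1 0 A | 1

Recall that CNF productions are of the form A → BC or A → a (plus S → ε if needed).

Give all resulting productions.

T1 → 1; S → 0; T0 → 0; A → 1; S → S S; S → S T1; A → T0 X0; X0 → A S; A → S X1; X1 → T1 X2; X2 → T0 A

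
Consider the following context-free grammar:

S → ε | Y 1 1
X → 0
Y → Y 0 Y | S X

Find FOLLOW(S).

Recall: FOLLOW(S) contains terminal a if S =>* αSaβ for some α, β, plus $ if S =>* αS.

We compute FOLLOW(S) using the standard algorithm.
FOLLOW(S) starts with {$}.
FIRST(S) = {0, ε}
FIRST(X) = {0}
FIRST(Y) = {0}
FOLLOW(S) = {$, 0}
FOLLOW(X) = {0, 1}
FOLLOW(Y) = {0, 1}
Therefore, FOLLOW(S) = {$, 0}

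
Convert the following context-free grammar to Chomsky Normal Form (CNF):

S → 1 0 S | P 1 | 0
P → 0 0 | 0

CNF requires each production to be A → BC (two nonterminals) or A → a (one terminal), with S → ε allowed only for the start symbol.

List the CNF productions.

T1 → 1; T0 → 0; S → 0; P → 0; S → T1 X0; X0 → T0 S; S → P T1; P → T0 T0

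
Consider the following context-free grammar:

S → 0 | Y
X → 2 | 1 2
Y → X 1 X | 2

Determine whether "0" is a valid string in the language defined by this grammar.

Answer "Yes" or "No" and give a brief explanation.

Yes - a valid derivation exists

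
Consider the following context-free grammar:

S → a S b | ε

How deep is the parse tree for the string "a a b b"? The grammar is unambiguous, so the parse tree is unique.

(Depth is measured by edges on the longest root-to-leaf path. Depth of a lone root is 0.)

3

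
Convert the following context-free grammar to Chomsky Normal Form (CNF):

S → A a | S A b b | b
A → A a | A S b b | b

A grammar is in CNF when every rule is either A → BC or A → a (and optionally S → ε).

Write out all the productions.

TA → a; TB → b; S → b; A → b; S → A TA; S → S X0; X0 → A X1; X1 → TB TB; A → A TA; A → A X2; X2 → S X3; X3 → TB TB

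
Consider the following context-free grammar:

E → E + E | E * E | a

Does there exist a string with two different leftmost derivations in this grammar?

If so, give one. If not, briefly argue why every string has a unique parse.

Yes - the string 'a + a * a + a * a' has two distinct leftmost derivations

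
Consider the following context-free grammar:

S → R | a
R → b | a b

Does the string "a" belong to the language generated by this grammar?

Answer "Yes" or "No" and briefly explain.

Yes - a valid derivation exists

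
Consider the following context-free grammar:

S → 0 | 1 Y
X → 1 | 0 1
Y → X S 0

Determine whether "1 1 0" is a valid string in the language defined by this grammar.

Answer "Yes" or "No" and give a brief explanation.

No - no valid derivation exists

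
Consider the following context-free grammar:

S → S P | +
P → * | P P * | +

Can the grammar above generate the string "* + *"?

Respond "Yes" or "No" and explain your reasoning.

No - no valid derivation exists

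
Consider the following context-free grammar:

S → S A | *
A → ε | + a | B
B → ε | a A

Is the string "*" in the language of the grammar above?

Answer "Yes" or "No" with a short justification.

Yes - a valid derivation exists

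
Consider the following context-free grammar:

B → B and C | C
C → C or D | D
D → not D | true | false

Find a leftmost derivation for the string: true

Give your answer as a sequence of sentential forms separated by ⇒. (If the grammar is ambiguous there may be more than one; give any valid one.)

B ⇒ C ⇒ D ⇒ true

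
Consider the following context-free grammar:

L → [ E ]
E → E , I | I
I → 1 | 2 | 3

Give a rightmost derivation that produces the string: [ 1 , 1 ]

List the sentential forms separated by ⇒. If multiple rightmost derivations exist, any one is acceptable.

L ⇒ [ E ] ⇒ [ E , I ] ⇒ [ E , 1 ] ⇒ [ I , 1 ] ⇒ [ 1 , 1 ]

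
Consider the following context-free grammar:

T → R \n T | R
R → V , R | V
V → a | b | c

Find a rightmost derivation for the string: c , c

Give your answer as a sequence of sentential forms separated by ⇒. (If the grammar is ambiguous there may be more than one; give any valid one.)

T ⇒ R ⇒ V , R ⇒ V , V ⇒ V , c ⇒ c , c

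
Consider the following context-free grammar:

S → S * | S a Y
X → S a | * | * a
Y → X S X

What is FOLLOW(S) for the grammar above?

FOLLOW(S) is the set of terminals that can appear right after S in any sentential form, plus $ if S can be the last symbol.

We compute FOLLOW(S) using the standard algorithm.
FOLLOW(S) starts with {$}.
FIRST(S) = {}
FIRST(X) = {*}
FIRST(Y) = {*}
FOLLOW(S) = {$, *, a}
FOLLOW(X) = {$, *, a}
FOLLOW(Y) = {$, *, a}
Therefore, FOLLOW(S) = {$, *, a}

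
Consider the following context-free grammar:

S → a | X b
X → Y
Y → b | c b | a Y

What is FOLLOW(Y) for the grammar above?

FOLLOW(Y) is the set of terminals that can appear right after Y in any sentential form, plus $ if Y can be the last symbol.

We compute FOLLOW(Y) using the standard algorithm.
FOLLOW(S) starts with {$}.
FIRST(S) = {a, b, c}
FIRST(X) = {a, b, c}
FIRST(Y) = {a, b, c}
FOLLOW(S) = {$}
FOLLOW(X) = {b}
FOLLOW(Y) = {b}
Therefore, FOLLOW(Y) = {b}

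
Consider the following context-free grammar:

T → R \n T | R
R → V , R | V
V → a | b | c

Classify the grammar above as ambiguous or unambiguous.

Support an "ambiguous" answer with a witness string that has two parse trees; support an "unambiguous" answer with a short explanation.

Unambiguous - every string in the language has a unique parse tree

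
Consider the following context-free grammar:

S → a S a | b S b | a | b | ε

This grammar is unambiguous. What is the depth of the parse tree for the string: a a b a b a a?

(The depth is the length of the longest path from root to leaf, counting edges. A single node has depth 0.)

4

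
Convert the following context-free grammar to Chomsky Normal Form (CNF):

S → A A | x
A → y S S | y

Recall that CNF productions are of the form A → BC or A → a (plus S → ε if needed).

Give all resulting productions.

S → x; TY → y; A → y; S → A A; A → TY X0; X0 → S S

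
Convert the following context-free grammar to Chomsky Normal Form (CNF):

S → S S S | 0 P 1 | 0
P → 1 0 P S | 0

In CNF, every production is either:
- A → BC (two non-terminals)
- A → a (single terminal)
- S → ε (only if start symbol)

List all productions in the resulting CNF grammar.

T0 → 0; T1 → 1; S → 0; P → 0; S → S X0; X0 → S S; S → T0 X1; X1 → P T1; P → T1 X2; X2 → T0 X3; X3 → P S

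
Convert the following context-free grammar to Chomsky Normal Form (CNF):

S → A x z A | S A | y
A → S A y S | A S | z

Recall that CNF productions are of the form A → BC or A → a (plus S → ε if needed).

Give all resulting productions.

TX → x; TZ → z; S → y; TY → y; A → z; S → A X0; X0 → TX X1; X1 → TZ A; S → S A; A → S X2; X2 → A X3; X3 → TY S; A → A S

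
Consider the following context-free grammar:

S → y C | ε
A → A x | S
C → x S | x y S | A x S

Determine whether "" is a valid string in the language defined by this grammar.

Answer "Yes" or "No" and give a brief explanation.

Yes - a valid derivation exists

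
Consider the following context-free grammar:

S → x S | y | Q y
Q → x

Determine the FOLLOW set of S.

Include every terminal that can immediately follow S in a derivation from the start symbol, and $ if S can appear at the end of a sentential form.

We compute FOLLOW(S) using the standard algorithm.
FOLLOW(S) starts with {$}.
FIRST(Q) = {x}
FIRST(S) = {x, y}
FOLLOW(Q) = {y}
FOLLOW(S) = {$}
Therefore, FOLLOW(S) = {$}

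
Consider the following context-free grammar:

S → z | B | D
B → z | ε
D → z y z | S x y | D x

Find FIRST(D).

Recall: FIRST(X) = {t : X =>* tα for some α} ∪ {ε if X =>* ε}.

We compute FIRST(D) using the standard algorithm.
FIRST(B) = {z, ε}
FIRST(D) = {x, z}
FIRST(S) = {x, z, ε}
Therefore, FIRST(D) = {x, z}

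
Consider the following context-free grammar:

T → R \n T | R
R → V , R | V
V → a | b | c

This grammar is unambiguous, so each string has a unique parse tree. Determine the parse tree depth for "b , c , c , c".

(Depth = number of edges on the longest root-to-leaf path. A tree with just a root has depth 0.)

6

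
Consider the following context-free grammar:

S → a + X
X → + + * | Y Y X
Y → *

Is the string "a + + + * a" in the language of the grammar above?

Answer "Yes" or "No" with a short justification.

No - no valid derivation exists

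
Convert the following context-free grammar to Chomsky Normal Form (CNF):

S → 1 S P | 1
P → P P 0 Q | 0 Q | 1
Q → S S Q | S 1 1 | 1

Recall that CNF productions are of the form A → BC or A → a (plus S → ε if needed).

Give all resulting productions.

T1 → 1; S → 1; T0 → 0; P → 1; Q → 1; S → T1 X0; X0 → S P; P → P X1; X1 → P X2; X2 → T0 Q; P → T0 Q; Q → S X3; X3 → S Q; Q → S X4; X4 → T1 T1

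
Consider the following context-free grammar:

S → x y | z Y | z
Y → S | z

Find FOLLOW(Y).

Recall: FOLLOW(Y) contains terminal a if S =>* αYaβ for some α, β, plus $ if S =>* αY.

We compute FOLLOW(Y) using the standard algorithm.
FOLLOW(S) starts with {$}.
FIRST(S) = {x, z}
FIRST(Y) = {x, z}
FOLLOW(S) = {$}
FOLLOW(Y) = {$}
Therefore, FOLLOW(Y) = {$}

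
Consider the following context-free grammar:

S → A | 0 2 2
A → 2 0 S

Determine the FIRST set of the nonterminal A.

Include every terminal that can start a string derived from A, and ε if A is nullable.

We compute FIRST(A) using the standard algorithm.
FIRST(A) = {2}
FIRST(S) = {0, 2}
Therefore, FIRST(A) = {2}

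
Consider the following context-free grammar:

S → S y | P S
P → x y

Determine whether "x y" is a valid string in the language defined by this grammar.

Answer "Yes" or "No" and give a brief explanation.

No - no valid derivation exists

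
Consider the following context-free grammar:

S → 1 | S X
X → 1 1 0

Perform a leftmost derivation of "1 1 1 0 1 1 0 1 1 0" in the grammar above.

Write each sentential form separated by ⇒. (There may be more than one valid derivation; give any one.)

S ⇒ S X ⇒ S X X ⇒ S X X X ⇒ 1 X X X ⇒ 1 1 1 0 X X ⇒ 1 1 1 0 1 1 0 X ⇒ 1 1 1 0 1 1 0 1 1 0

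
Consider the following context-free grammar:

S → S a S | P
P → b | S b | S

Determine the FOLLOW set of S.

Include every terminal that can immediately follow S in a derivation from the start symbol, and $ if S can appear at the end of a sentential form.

We compute FOLLOW(S) using the standard algorithm.
FOLLOW(S) starts with {$}.
FIRST(P) = {b}
FIRST(S) = {b}
FOLLOW(P) = {$, a, b}
FOLLOW(S) = {$, a, b}
Therefore, FOLLOW(S) = {$, a, b}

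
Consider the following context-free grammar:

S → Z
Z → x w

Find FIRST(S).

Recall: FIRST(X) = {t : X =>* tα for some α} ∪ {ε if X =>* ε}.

We compute FIRST(S) using the standard algorithm.
FIRST(S) = {x}
FIRST(Z) = {x}
Therefore, FIRST(S) = {x}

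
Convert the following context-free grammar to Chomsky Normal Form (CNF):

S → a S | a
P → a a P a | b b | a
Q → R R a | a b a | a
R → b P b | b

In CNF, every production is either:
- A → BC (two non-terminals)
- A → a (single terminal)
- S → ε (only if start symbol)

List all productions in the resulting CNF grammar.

TA → a; S → a; TB → b; P → a; Q → a; R → b; S → TA S; P → TA X0; X0 → TA X1; X1 → P TA; P → TB TB; Q → R X2; X2 → R TA; Q → TA X3; X3 → TB TA; R → TB X4; X4 → P TB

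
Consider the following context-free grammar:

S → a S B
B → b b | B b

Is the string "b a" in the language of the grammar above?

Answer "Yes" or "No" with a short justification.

No - no valid derivation exists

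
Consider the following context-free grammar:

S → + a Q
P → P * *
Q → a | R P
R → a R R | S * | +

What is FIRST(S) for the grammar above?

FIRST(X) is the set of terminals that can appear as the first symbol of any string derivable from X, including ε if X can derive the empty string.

We compute FIRST(S) using the standard algorithm.
FIRST(P) = {}
FIRST(Q) = {+, a}
FIRST(R) = {+, a}
FIRST(S) = {+}
Therefore, FIRST(S) = {+}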